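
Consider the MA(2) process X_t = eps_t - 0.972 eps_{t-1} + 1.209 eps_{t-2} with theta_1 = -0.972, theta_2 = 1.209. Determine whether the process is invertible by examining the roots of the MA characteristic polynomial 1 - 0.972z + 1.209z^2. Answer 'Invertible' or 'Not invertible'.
\text{Not invertible}

The MA(q) characteristic polynomial is P(z) = 1 - 0.972z + 1.209z^2.
Invertibility requires all roots to lie outside the unit circle, i.e. |z| > 1 for every root.
Set 1 + (-0.972) z + (1.209) z^2 = 0, i.e. a z^2 + b z + c = 0 with a = 1.209, b = -0.972, c = 1.
Discriminant D = b^2 - 4ac = (-0.972)^2 - 4*(1.209)*1 = 0.944784 - (4.836) = -3.891216.
D < 0, so the roots are the complex-conjugate pair z = (-b +/- i sqrt(-D)) / (2a) = 0.402 +/- 0.8158i.
For a conjugate pair |z|^2 = z * conj(z) = (product of roots) = c/a = 1/(1.209) = 0.82713, so |z| = sqrt(0.82713) = 0.9095 for both roots.
Moduli of all roots: 0.9095, 0.9095.
All moduli strictly greater than 1? No.
Verdict: Not invertible.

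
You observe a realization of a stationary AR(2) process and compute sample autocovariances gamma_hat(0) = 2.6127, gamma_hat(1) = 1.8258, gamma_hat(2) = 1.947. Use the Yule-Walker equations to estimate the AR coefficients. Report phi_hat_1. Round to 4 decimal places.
\hat\phi_{1} = 0.3480

The Yule-Walker equations for an AR(p) process read, in matrix form,
  Gamma_p phi = r_p,   with   (Gamma_p)_{ij} = gamma(|i - j|),
                       (r_p)_i = gamma(i),   i,j = 1..p.
Substitute the sample gammas (Toeplitz matrix and right-hand side of size 2):
  Gamma_p = [[2.6127, 1.8258], [1.8258, 2.6127]]
  r_p     = [1.8258, 1.947]
Written out:
  2.6127 phi_1 + 1.8258 phi_2 = 1.8258
  1.8258 phi_1 + 2.6127 phi_2 = 1.947
Solve by Cramer's rule:
  det = gamma(0)^2 - gamma(1)^2 = (2.6127)^2 - (1.8258)^2 = 6.82620129 - 3.33354564 = 3.49265565
  phi_hat_1 = [gamma(1) gamma(0) - gamma(1) gamma(2)] / det = [(1.8258)(2.6127) - (1.8258)(1.947)] / 3.49265565 = 1.21543506 / 3.49265565 = 0.348
  phi_hat_2 = [gamma(0) gamma(2) - gamma(1)^2] / det = [(2.6127)(1.947) - (1.8258)^2] / 3.49265565 = 1.75338126 / 3.49265565 = 0.502
So phi_hat = [0.3480, 0.5020].
Therefore phi_hat_1 = 0.3480.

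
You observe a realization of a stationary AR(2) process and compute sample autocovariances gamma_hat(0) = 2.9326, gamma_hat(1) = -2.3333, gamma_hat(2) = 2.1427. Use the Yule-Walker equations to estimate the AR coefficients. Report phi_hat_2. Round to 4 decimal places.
\hat\phi_{2} = 0.2660

The Yule-Walker equations for an AR(p) process read, in matrix form,
  Gamma_p phi = r_p,   with   (Gamma_p)_{ij} = gamma(|i - j|),
                       (r_p)_i = gamma(i),   i,j = 1..p.
Substitute the sample gammas (Toeplitz matrix and right-hand side of size 2):
  Gamma_p = [[2.9326, -2.3333], [-2.3333, 2.9326]]
  r_p     = [-2.3333, 2.1427]
Written out:
  2.9326 phi_1 - 2.3333 phi_2 = -2.3333
  -2.3333 phi_1 + 2.9326 phi_2 = 2.1427
Solve by Cramer's rule:
  det = gamma(0)^2 - gamma(1)^2 = (2.9326)^2 - (-2.3333)^2 = 8.60014276 - 5.44428889 = 3.15585387
  phi_hat_1 = [gamma(1) gamma(0) - gamma(1) gamma(2)] / det = [(-2.3333)(2.9326) - (-2.3333)(2.1427)] / 3.15585387 = -1.84307367 / 3.15585387 = -0.584
  phi_hat_2 = [gamma(0) gamma(2) - gamma(1)^2] / det = [(2.9326)(2.1427) - (-2.3333)^2] / 3.15585387 = 0.83939313 / 3.15585387 = 0.266
So phi_hat = [-0.5840, 0.2660].
Therefore phi_hat_2 = 0.2660.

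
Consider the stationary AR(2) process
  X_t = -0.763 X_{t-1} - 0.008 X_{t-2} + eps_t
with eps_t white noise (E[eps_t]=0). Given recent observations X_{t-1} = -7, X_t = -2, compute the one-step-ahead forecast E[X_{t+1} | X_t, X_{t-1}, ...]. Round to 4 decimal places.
E[X_{t+1} \mid \mathcal F_t] = 1.5820

For an AR(p) model X_t = c + sum_i phi_i X_{t-i} + eps_t, the
one-step-ahead conditional mean is
  E[X_{t+1} | X_t, ...] = c + sum_i phi_i X_{t+1-i}.
Substitute known values:
  E[X_{t+1} | ...] = (-0.763) * (-2) + (-0.008) * (-7)
                   = 1.5820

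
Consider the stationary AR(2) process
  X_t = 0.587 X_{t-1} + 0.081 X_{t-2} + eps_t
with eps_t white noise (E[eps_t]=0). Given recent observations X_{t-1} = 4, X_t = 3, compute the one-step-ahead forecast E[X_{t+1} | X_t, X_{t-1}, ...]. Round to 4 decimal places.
E[X_{t+1} \mid \mathcal F_t] = 2.0850

For an AR(p) model X_t = c + sum_i phi_i X_{t-i} + eps_t, the
one-step-ahead conditional mean is
  E[X_{t+1} | X_t, ...] = c + sum_i phi_i X_{t+1-i}.
Substitute known values:
  E[X_{t+1} | ...] = (0.587) * (3) + (0.081) * (4)
                   = 2.0850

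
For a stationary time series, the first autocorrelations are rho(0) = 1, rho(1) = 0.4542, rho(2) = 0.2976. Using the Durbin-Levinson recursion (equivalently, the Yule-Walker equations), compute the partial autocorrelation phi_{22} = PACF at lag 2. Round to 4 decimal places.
\phi_{22} = 0.1150

The PACF at lag k is phi_{kk}, the last component of the solution
to the Yule-Walker system G_k phi = r_k where
  (G_k)_{ij} = rho(|i - j|), (r_k)_i = rho(i), i,j = 1..k.
Equivalently, Durbin-Levinson gives phi_{kk} iteratively:
  phi_{11} = rho(1)
  phi_{kk} = [rho(k) - sum_{j=1..k-1} phi_{k-1,j} rho(k-j)]
            / [1 - sum_{j=1..k-1} phi_{k-1,j} rho(j)],
  phi_{k,j} = phi_{k-1,j} - phi_{kk} phi_{k-1,k-j},  j = 1..k-1.
Step k = 1:
  phi_11 = rho(1) = 0.4542.
Step k = 2:
  phi_22 = [rho(2) - phi_11 rho(1)] / [1 - phi_11 rho(1)] = [0.2976 - (0.4542)(0.4542)] / [1 - (0.4542)(0.4542)]
         = 0.09130236 / 0.79370236 = 0.115.
Therefore phi_{22} = 0.1150.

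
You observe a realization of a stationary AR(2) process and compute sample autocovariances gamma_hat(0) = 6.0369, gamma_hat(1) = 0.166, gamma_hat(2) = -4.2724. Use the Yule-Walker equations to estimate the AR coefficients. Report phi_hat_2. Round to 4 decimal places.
\hat\phi_{2} = -0.7090

The Yule-Walker equations for an AR(p) process read, in matrix form,
  Gamma_p phi = r_p,   with   (Gamma_p)_{ij} = gamma(|i - j|),
                       (r_p)_i = gamma(i),   i,j = 1..p.
Substitute the sample gammas (Toeplitz matrix and right-hand side of size 2):
  Gamma_p = [[6.0369, 0.166], [0.166, 6.0369]]
  r_p     = [0.166, -4.2724]
Written out:
  6.0369 phi_1 + 0.166 phi_2 = 0.166
  0.166 phi_1 + 6.0369 phi_2 = -4.2724
Solve by Cramer's rule:
  det = gamma(0)^2 - gamma(1)^2 = (6.0369)^2 - (0.166)^2 = 36.44416161 - 0.027556 = 36.41660561
  phi_hat_1 = [gamma(1) gamma(0) - gamma(1) gamma(2)] / det = [(0.166)(6.0369) - (0.166)(-4.2724)] / 36.41660561 = 1.7113438 / 36.41660561 = 0.047
  phi_hat_2 = [gamma(0) gamma(2) - gamma(1)^2] / det = [(6.0369)(-4.2724) - (0.166)^2] / 36.41660561 = -25.81960756 / 36.41660561 = -0.709
So phi_hat = [0.0470, -0.7090].
Therefore phi_hat_2 = -0.7090.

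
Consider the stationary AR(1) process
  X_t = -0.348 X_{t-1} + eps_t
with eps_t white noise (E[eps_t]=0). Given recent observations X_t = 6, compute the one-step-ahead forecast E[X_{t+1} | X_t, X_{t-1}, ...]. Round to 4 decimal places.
E[X_{t+1} \mid \mathcal F_t] = -2.0880

For an AR(p) model X_t = c + sum_i phi_i X_{t-i} + eps_t, the
one-step-ahead conditional mean is
  E[X_{t+1} | X_t, ...] = c + sum_i phi_i X_{t+1-i}.
Substitute known values:
  E[X_{t+1} | ...] = (-0.348) * (6)
                   = -2.0880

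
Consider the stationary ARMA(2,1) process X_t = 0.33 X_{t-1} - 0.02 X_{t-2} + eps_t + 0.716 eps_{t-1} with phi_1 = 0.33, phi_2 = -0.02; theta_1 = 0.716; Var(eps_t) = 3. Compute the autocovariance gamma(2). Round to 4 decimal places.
\gamma(2) = 1.2696

Multiply the model equation by X_{t-k} and take expectations. With theta_0 = psi_0 = 1 and psi_j the MA(infinity) weights, this gives
  gamma(k) - sum_i phi_i gamma(k-i) = c_k,
  c_k = sigma^2 * sum_{j=k..q} theta_j psi_{j-k}   (c_k = 0 for k > q),
using gamma(-m) = gamma(m).
psi-weights needed (psi_j = theta_j + sum_i phi_i psi_{j-i}):
  psi_1 = theta_1 + phi_1 = 0.716 + (0.33) = 1.046
Right-hand sides:
  c_0 = sigma^2 (1 + theta_1 psi_1) = 3 * (1 + (0.716)(1.046)) = 3 * 1.748936 = 5.246808
  c_1 = sigma^2 theta_1 = 3 * (0.716) = 2.148
  c_2 = 0
Equations for k = 0, 1, 2 (AR order 2, c_2 = 0):
  (E0) gamma(0) = phi_1 gamma(1) + phi_2 gamma(2) + c_0
  (E1) gamma(1) = phi_1 gamma(0) + phi_2 gamma(1) + c_1
  (E2) gamma(2) = phi_1 gamma(1) + phi_2 gamma(0)
From (E1): gamma(1) = A gamma(0) + B with
  A = phi_1 / (1 - phi_2) = 0.33 / 1.02 = 0.323529,   B = c_1 / (1 - phi_2) = 2.148 / 1.02 = 2.105882.
Insert (E2) into (E0): gamma(0) (1 - phi_2^2) = phi_1 (1 + phi_2) gamma(1) + c_0.
  phi_1 (1 + phi_2) = (0.33)(0.98) = 0.3234,   1 - phi_2^2 = 0.9996.
Replace gamma(1) by A gamma(0) + B and collect gamma(0):
  gamma(0) [0.9996 - (0.3234)(0.323529)] = (0.3234)(2.105882) + 5.246808
  gamma(0) * 0.894971 = 5.92785
  gamma(0) = 5.92785 / 0.894971 = 6.623514.
  gamma(1) = A gamma(0) + B = (0.323529)(6.623514) + (2.105882) = 4.248784.
  gamma(2) = phi_1 gamma(1) + phi_2 gamma(0) = (0.33)(4.248784) + (-0.02)(6.623514) = 1.269628.
Therefore gamma(2) = 1.2696 (to 4 decimal places).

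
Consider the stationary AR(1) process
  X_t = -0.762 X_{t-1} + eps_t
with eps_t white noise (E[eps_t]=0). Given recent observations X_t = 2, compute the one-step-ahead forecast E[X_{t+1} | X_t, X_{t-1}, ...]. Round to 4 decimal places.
E[X_{t+1} \mid \mathcal F_t] = -1.5240

For an AR(p) model X_t = c + sum_i phi_i X_{t-i} + eps_t, the
one-step-ahead conditional mean is
  E[X_{t+1} | X_t, ...] = c + sum_i phi_i X_{t+1-i}.
Substitute known values:
  E[X_{t+1} | ...] = (-0.762) * (2)
                   = -1.5240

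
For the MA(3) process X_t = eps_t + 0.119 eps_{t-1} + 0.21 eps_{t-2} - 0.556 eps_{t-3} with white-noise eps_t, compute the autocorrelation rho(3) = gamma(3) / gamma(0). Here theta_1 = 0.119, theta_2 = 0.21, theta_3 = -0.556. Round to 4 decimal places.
\rho(3) = -0.4066

For an MA(q) process with theta_0 = 1, the autocovariance is
  gamma(k) = sigma^2 * sum_{i=0..q-k} theta_i * theta_{i+k},
and rho(k) = gamma(k) / gamma(0). Sigma^2 cancels.
  numerator   = (1)*(-0.556) = -0.556.
  denominator = (1)^2 + (0.119)^2 + (0.21)^2 + (-0.556)^2 = 1.367397.
  rho(3) = -0.556 / 1.367397 = -0.4066.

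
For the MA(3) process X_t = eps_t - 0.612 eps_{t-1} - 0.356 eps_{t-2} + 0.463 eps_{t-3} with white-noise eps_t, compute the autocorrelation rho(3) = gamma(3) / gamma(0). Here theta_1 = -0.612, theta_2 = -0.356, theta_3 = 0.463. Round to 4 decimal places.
\rho(3) = 0.2699

For an MA(q) process with theta_0 = 1, the autocovariance is
  gamma(k) = sigma^2 * sum_{i=0..q-k} theta_i * theta_{i+k},
and rho(k) = gamma(k) / gamma(0). Sigma^2 cancels.
  numerator   = (1)*(0.463) = 0.463.
  denominator = (1)^2 + (-0.612)^2 + (-0.356)^2 + (0.463)^2 = 1.715649.
  rho(3) = 0.463 / 1.715649 = 0.2699.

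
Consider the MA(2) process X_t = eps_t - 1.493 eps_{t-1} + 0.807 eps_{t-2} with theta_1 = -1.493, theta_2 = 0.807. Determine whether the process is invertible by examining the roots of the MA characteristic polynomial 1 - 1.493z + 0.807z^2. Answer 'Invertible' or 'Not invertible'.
\text{Invertible}

The MA(q) characteristic polynomial is P(z) = 1 - 1.493z + 0.807z^2.
Invertibility requires all roots to lie outside the unit circle, i.e. |z| > 1 for every root.
Set 1 + (-1.493) z + (0.807) z^2 = 0, i.e. a z^2 + b z + c = 0 with a = 0.807, b = -1.493, c = 1.
Discriminant D = b^2 - 4ac = (-1.493)^2 - 4*(0.807)*1 = 2.229049 - (3.228) = -0.998951.
D < 0, so the roots are the complex-conjugate pair z = (-b +/- i sqrt(-D)) / (2a) = 0.925 +/- 0.6193i.
For a conjugate pair |z|^2 = z * conj(z) = (product of roots) = c/a = 1/(0.807) = 1.239157, so |z| = sqrt(1.239157) = 1.1132 for both roots.
Moduli of all roots: 1.1132, 1.1132.
All moduli strictly greater than 1? Yes.
Verdict: Invertible.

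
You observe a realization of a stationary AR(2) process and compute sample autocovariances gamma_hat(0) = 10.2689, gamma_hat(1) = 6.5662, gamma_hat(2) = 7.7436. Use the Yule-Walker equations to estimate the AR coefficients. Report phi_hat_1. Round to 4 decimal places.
\hat\phi_{1} = 0.2660

The Yule-Walker equations for an AR(p) process read, in matrix form,
  Gamma_p phi = r_p,   with   (Gamma_p)_{ij} = gamma(|i - j|),
                       (r_p)_i = gamma(i),   i,j = 1..p.
Substitute the sample gammas (Toeplitz matrix and right-hand side of size 2):
  Gamma_p = [[10.2689, 6.5662], [6.5662, 10.2689]]
  r_p     = [6.5662, 7.7436]
Written out:
  10.2689 phi_1 + 6.5662 phi_2 = 6.5662
  6.5662 phi_1 + 10.2689 phi_2 = 7.7436
Solve by Cramer's rule:
  det = gamma(0)^2 - gamma(1)^2 = (10.2689)^2 - (6.5662)^2 = 105.45030721 - 43.11498244 = 62.33532477
  phi_hat_1 = [gamma(1) gamma(0) - gamma(1) gamma(2)] / det = [(6.5662)(10.2689) - (6.5662)(7.7436)] / 62.33532477 = 16.58162486 / 62.33532477 = 0.266
  phi_hat_2 = [gamma(0) gamma(2) - gamma(1)^2] / det = [(10.2689)(7.7436) - (6.5662)^2] / 62.33532477 = 36.4032716 / 62.33532477 = 0.584
So phi_hat = [0.2660, 0.5840].
Therefore phi_hat_1 = 0.2660.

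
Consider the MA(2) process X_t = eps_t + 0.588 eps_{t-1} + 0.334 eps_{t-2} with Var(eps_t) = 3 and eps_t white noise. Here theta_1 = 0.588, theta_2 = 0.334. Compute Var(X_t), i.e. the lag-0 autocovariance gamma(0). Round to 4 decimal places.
\gamma(0) = 4.3719

For an MA(q) process X_t = eps_t + sum_i theta_i eps_{t-i} with
Var(eps_t) = sigma^2, the variance is
  gamma(0) = sigma^2 * (1 + sum_i theta_i^2).
  sum_i theta_i^2 = (0.588)^2 + (0.334)^2 = 0.345744 + 0.111556 = 0.4573.
  gamma(0) = 3 * (1 + 0.4573) = 3 * 1.4573 = 4.3719.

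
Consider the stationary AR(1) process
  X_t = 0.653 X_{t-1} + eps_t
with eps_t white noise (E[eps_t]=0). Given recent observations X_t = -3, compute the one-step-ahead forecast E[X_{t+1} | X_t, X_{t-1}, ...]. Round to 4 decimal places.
E[X_{t+1} \mid \mathcal F_t] = -1.9590

For an AR(p) model X_t = c + sum_i phi_i X_{t-i} + eps_t, the
one-step-ahead conditional mean is
  E[X_{t+1} | X_t, ...] = c + sum_i phi_i X_{t+1-i}.
Substitute known values:
  E[X_{t+1} | ...] = (0.653) * (-3)
                   = -1.9590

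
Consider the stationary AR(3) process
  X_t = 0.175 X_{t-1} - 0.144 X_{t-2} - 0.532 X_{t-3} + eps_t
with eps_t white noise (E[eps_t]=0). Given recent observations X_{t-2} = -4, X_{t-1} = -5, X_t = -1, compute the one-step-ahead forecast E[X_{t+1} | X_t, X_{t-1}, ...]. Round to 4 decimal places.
E[X_{t+1} \mid \mathcal F_t] = 2.6730

For an AR(p) model X_t = c + sum_i phi_i X_{t-i} + eps_t, the
one-step-ahead conditional mean is
  E[X_{t+1} | X_t, ...] = c + sum_i phi_i X_{t+1-i}.
Substitute known values:
  E[X_{t+1} | ...] = (0.175) * (-1) + (-0.144) * (-5) + (-0.532) * (-4)
                   = 2.6730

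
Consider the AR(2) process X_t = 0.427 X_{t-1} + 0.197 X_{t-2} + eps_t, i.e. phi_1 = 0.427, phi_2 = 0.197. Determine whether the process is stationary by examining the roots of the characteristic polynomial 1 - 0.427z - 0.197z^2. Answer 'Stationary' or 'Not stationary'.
\text{Stationary}

The AR(p) characteristic polynomial is P(z) = 1 - 0.427z - 0.197z^2.
Stationarity requires all roots to lie outside the unit circle, i.e. |z| > 1 for every root.
Set 1 + (-0.427) z + (-0.197) z^2 = 0, i.e. a z^2 + b z + c = 0 with a = -0.197, b = -0.427, c = 1.
Discriminant D = b^2 - 4ac = (-0.427)^2 - 4*(-0.197)*1 = 0.182329 - (-0.788) = 0.970329.
D >= 0, so the roots are real: z = (-b +/- sqrt(D)) / (2a) = (0.427 +/- 0.985053) / (-0.394).
  z_1 = (0.427 + 0.985053) / (-0.394) = -3.5839,   |z_1| = 3.5839.
  z_2 = (0.427 - 0.985053) / (-0.394) = 1.4164,   |z_2| = 1.4164.
Moduli of all roots: 3.5839, 1.4164.
All moduli strictly greater than 1? Yes.
Verdict: Stationary.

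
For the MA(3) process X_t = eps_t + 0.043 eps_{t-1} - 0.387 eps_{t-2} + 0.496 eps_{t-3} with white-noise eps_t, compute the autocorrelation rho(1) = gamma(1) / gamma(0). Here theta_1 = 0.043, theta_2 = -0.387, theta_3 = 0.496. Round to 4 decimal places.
\rho(1) = -0.1185

For an MA(q) process with theta_0 = 1, the autocovariance is
  gamma(k) = sigma^2 * sum_{i=0..q-k} theta_i * theta_{i+k},
and rho(k) = gamma(k) / gamma(0). Sigma^2 cancels.
  numerator   = (1)*(0.043) + (0.043)*(-0.387) + (-0.387)*(0.496) = -0.165593.
  denominator = (1)^2 + (0.043)^2 + (-0.387)^2 + (0.496)^2 = 1.397634.
  rho(1) = -0.165593 / 1.397634 = -0.1185.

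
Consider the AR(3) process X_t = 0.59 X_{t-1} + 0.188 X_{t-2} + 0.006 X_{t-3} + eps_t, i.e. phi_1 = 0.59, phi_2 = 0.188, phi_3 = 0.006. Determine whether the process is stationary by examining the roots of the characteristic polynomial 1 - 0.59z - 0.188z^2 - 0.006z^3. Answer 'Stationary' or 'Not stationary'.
\text{Stationary}

The AR(p) characteristic polynomial is P(z) = 1 - 0.59z - 0.188z^2 - 0.006z^3.
Stationarity requires all roots to lie outside the unit circle, i.e. |z| > 1 for every root.
Degree 3: look for a simple real root z0 first, then factor out (1 - z/z0) and solve the remaining quadratic.
Testing z0 = -5: P(-5) = 1 + (-0.59)(-5) + (-0.188)(-5)^2 + (-0.006)(-5)^3
  = 1 + (2.95) + (-4.7) + (0.75) = 0.  So z_0 = -5 is a root, |z_0| = 5.
Divide out the factor (1 + 0.2 z) = (1 - z/z0) (since 1/z0 = -0.2):
  P(z) = (1 + 0.2 z)(1 + (-0.79) z + (-0.03) z^2)
  [check: z-coef -0.79 - (-0.2) = -0.59; z^2-coef -0.03 - (-0.2)(-0.79) = -0.188; z^3-coef -(-0.2)(-0.03) = -0.006.]
Remaining roots from the quadratic factor 1 + (-0.79) z + (-0.03) z^2:
  Set 1 + (-0.79) z + (-0.03) z^2 = 0, i.e. a z^2 + b z + c = 0 with a = -0.03, b = -0.79, c = 1.
  Discriminant D = b^2 - 4ac = (-0.79)^2 - 4*(-0.03)*1 = 0.6241 - (-0.12) = 0.7441.
  D >= 0, so the roots are real: z = (-b +/- sqrt(D)) / (2a) = (0.79 +/- 0.862612) / (-0.06).
    z_1 = (0.79 + 0.862612) / (-0.06) = -27.5435,   |z_1| = 27.5435.
    z_2 = (0.79 - 0.862612) / (-0.06) = 1.2102,   |z_2| = 1.2102.
Moduli of all roots: 5.0000, 27.5435, 1.2102.
All moduli strictly greater than 1? Yes.
Verdict: Stationary.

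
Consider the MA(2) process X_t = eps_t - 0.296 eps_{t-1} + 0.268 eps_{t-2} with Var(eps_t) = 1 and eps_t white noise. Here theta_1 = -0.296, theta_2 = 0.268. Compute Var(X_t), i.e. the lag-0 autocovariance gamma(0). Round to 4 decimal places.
\gamma(0) = 1.1594

For an MA(q) process X_t = eps_t + sum_i theta_i eps_{t-i} with
Var(eps_t) = sigma^2, the variance is
  gamma(0) = sigma^2 * (1 + sum_i theta_i^2).
  sum_i theta_i^2 = (-0.296)^2 + (0.268)^2 = 0.087616 + 0.071824 = 0.15944.
  gamma(0) = 1 * (1 + 0.15944) = 1 * 1.15944 = 1.15944, which rounds to 1.1594.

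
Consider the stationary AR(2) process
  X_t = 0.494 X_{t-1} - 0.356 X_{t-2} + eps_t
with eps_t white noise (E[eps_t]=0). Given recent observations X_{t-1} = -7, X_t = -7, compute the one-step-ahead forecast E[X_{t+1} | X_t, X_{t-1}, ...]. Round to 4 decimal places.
E[X_{t+1} \mid \mathcal F_t] = -0.9660

For an AR(p) model X_t = c + sum_i phi_i X_{t-i} + eps_t, the
one-step-ahead conditional mean is
  E[X_{t+1} | X_t, ...] = c + sum_i phi_i X_{t+1-i}.
Substitute known values:
  E[X_{t+1} | ...] = (0.494) * (-7) + (-0.356) * (-7)
                   = -0.9660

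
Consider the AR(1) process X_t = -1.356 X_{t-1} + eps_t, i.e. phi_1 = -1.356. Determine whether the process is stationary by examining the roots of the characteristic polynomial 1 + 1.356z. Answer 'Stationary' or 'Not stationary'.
\text{Not stationary}

The AR(p) characteristic polynomial is P(z) = 1 + 1.356z.
Stationarity requires all roots to lie outside the unit circle, i.e. |z| > 1 for every root.
This is linear in z: 1 + (1.356) z = 0  =>  z = -1/(1.356) = -0.737463,  |z| = 0.737463.
Moduli of all roots: 0.7375.
All moduli strictly greater than 1? No.
Verdict: Not stationary.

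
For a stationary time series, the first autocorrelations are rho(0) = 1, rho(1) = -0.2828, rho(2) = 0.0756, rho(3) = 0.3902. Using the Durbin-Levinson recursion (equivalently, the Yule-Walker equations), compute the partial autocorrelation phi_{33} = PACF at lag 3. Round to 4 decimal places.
\phi_{33} = 0.4460

The PACF at lag k is phi_{kk}, the last component of the solution
to the Yule-Walker system G_k phi = r_k where
  (G_k)_{ij} = rho(|i - j|), (r_k)_i = rho(i), i,j = 1..k.
Equivalently, Durbin-Levinson gives phi_{kk} iteratively:
  phi_{11} = rho(1)
  phi_{kk} = [rho(k) - sum_{j=1..k-1} phi_{k-1,j} rho(k-j)]
            / [1 - sum_{j=1..k-1} phi_{k-1,j} rho(j)],
  phi_{k,j} = phi_{k-1,j} - phi_{kk} phi_{k-1,k-j},  j = 1..k-1.
Step k = 1:
  phi_11 = rho(1) = -0.2828.
Step k = 2:
  phi_22 = [rho(2) - phi_11 rho(1)] / [1 - phi_11 rho(1)] = [0.0756 - (-0.2828)(-0.2828)] / [1 - (-0.2828)(-0.2828)]
         = -0.00437584 / 0.92002416 = -0.004756.
  Update: phi_21 = phi_11 - phi_22 phi_11 = -0.2828 - (-0.004756)(-0.2828) = -0.284145.
Step k = 3:
  phi_33 = [rho(3) - phi_21 rho(2) - phi_22 rho(1)] / [1 - phi_21 rho(1) - phi_22 rho(2)]
    numerator   = 0.3902 - (-0.284145)(0.0756) - (-0.004756)(-0.2828) = 0.41033631
    denominator = 1 - (-0.284145)(-0.2828) - (-0.004756)(0.0756) = 0.92000335
  phi_33 = 0.41033631 / 0.92000335 = 0.446.
Therefore phi_{33} = 0.4460.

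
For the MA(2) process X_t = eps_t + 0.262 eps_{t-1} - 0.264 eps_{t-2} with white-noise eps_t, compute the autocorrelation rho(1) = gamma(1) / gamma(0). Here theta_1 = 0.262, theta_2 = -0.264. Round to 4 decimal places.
\rho(1) = 0.1694

For an MA(q) process with theta_0 = 1, the autocovariance is
  gamma(k) = sigma^2 * sum_{i=0..q-k} theta_i * theta_{i+k},
and rho(k) = gamma(k) / gamma(0). Sigma^2 cancels.
  numerator   = (1)*(0.262) + (0.262)*(-0.264) = 0.192832.
  denominator = (1)^2 + (0.262)^2 + (-0.264)^2 = 1.13834.
  rho(1) = 0.192832 / 1.13834 = 0.1694.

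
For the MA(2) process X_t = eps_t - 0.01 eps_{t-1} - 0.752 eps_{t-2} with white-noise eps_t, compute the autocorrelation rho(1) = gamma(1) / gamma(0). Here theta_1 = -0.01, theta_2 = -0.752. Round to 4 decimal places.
\rho(1) = -0.0016

For an MA(q) process with theta_0 = 1, the autocovariance is
  gamma(k) = sigma^2 * sum_{i=0..q-k} theta_i * theta_{i+k},
and rho(k) = gamma(k) / gamma(0). Sigma^2 cancels.
  numerator   = (1)*(-0.01) + (-0.01)*(-0.752) = -0.00248.
  denominator = (1)^2 + (-0.01)^2 + (-0.752)^2 = 1.565604.
  rho(1) = -0.00248 / 1.565604 = -0.0016.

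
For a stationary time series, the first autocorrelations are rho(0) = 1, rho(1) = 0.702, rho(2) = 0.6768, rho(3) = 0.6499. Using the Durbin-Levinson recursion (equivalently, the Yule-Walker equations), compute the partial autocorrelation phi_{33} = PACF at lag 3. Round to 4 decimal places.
\phi_{33} = 0.2100

The PACF at lag k is phi_{kk}, the last component of the solution
to the Yule-Walker system G_k phi = r_k where
  (G_k)_{ij} = rho(|i - j|), (r_k)_i = rho(i), i,j = 1..k.
Equivalently, Durbin-Levinson gives phi_{kk} iteratively:
  phi_{11} = rho(1)
  phi_{kk} = [rho(k) - sum_{j=1..k-1} phi_{k-1,j} rho(k-j)]
            / [1 - sum_{j=1..k-1} phi_{k-1,j} rho(j)],
  phi_{k,j} = phi_{k-1,j} - phi_{kk} phi_{k-1,k-j},  j = 1..k-1.
Step k = 1:
  phi_11 = rho(1) = 0.702.
Step k = 2:
  phi_22 = [rho(2) - phi_11 rho(1)] / [1 - phi_11 rho(1)] = [0.6768 - (0.702)(0.702)] / [1 - (0.702)(0.702)]
         = 0.183996 / 0.507196 = 0.362771.
  Update: phi_21 = phi_11 - phi_22 phi_11 = 0.702 - (0.362771)(0.702) = 0.447335.
Step k = 3:
  phi_33 = [rho(3) - phi_21 rho(2) - phi_22 rho(1)] / [1 - phi_21 rho(1) - phi_22 rho(2)]
    numerator   = 0.6499 - (0.447335)(0.6768) - (0.362771)(0.702) = 0.09247859
    denominator = 1 - (0.447335)(0.702) - (0.362771)(0.6768) = 0.44044759
  phi_33 = 0.09247859 / 0.44044759 = 0.21.
Therefore phi_{33} = 0.2100.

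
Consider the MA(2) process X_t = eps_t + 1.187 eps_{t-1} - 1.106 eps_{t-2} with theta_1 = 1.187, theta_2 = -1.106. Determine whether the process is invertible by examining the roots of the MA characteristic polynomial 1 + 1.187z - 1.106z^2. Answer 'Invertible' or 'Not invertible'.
\text{Not invertible}

The MA(q) characteristic polynomial is P(z) = 1 + 1.187z - 1.106z^2.
Invertibility requires all roots to lie outside the unit circle, i.e. |z| > 1 for every root.
Set 1 + (1.187) z + (-1.106) z^2 = 0, i.e. a z^2 + b z + c = 0 with a = -1.106, b = 1.187, c = 1.
Discriminant D = b^2 - 4ac = (1.187)^2 - 4*(-1.106)*1 = 1.408969 - (-4.424) = 5.832969.
D >= 0, so the roots are real: z = (-b +/- sqrt(D)) / (2a) = (-1.187 +/- 2.415154) / (-2.212).
  z_1 = (-1.187 + 2.415154) / (-2.212) = -0.5552,   |z_1| = 0.5552.
  z_2 = (-1.187 - 2.415154) / (-2.212) = 1.6285,   |z_2| = 1.6285.
Moduli of all roots: 0.5552, 1.6285.
All moduli strictly greater than 1? No.
Verdict: Not invertible.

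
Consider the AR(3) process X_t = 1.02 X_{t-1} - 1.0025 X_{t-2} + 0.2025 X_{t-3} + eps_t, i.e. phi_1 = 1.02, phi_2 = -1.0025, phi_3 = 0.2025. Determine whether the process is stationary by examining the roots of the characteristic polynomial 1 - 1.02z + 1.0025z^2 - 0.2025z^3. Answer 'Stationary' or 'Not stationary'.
\text{Stationary}

The AR(p) characteristic polynomial is P(z) = 1 - 1.02z + 1.0025z^2 - 0.2025z^3.
Stationarity requires all roots to lie outside the unit circle, i.e. |z| > 1 for every root.
Degree 3: look for a simple real root z0 first, then factor out (1 - z/z0) and solve the remaining quadratic.
Testing z0 = 4: P(4) = 1 + (-1.02)(4) + (1.0025)(4)^2 + (-0.2025)(4)^3
  = 1 + (-4.08) + (16.04) + (-12.96) = 0.  So z_0 = 4 is a root, |z_0| = 4.
Divide out the factor (1 - 0.25 z) = (1 - z/z0) (since 1/z0 = 0.25):
  P(z) = (1 - 0.25 z)(1 + (-0.77) z + (0.81) z^2)
  [check: z-coef -0.77 - (0.25) = -1.02; z^2-coef 0.81 - (0.25)(-0.77) = 1.0025; z^3-coef -(0.25)(0.81) = -0.2025.]
Remaining roots from the quadratic factor 1 + (-0.77) z + (0.81) z^2:
  Set 1 + (-0.77) z + (0.81) z^2 = 0, i.e. a z^2 + b z + c = 0 with a = 0.81, b = -0.77, c = 1.
  Discriminant D = b^2 - 4ac = (-0.77)^2 - 4*(0.81)*1 = 0.5929 - (3.24) = -2.6471.
  D < 0, so the roots are the complex-conjugate pair z = (-b +/- i sqrt(-D)) / (2a) = 0.4753 +/- 1.0043i.
  For a conjugate pair |z|^2 = z * conj(z) = (product of roots) = c/a = 1/(0.81) = 1.234568, so |z| = sqrt(1.234568) = 1.1111 for both roots.
Moduli of all roots: 4.0000, 1.1111, 1.1111.
All moduli strictly greater than 1? Yes.
Verdict: Stationary.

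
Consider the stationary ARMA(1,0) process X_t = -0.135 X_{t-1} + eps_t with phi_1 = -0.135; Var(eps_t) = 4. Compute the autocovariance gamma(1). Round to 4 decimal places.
\gamma(1) = -0.5500

Multiply the model equation by X_{t-k} and take expectations. With theta_0 = psi_0 = 1 and psi_j the MA(infinity) weights, this gives
  gamma(k) - sum_i phi_i gamma(k-i) = c_k,
  c_k = sigma^2 * sum_{j=k..q} theta_j psi_{j-k}   (c_k = 0 for k > q),
using gamma(-m) = gamma(m).
Pure AR (q = 0): c_0 = sigma^2 = 4, c_k = 0 for k >= 1.
Equations for k = 0 and k = 1 (AR order 1):
  gamma(0) = phi_1 gamma(1) + c_0
  gamma(1) = phi_1 gamma(0) + c_1
Substituting the second into the first: gamma(0) (1 - phi_1^2) = c_0 + phi_1 c_1, so
  gamma(0) = c_0 / (1 - phi_1^2) = 4 / (1 - (-0.135)^2) = 4 / 0.981775 = 4.074253.
  gamma(1) = phi_1 gamma(0) = (-0.135)(4.074253) = -0.550024.
Therefore gamma(1) = -0.5500 (to 4 decimal places).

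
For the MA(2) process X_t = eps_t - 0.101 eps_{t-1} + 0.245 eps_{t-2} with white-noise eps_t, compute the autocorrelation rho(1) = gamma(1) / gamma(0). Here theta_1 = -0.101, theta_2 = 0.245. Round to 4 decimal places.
\rho(1) = -0.1175

For an MA(q) process with theta_0 = 1, the autocovariance is
  gamma(k) = sigma^2 * sum_{i=0..q-k} theta_i * theta_{i+k},
and rho(k) = gamma(k) / gamma(0). Sigma^2 cancels.
  numerator   = (1)*(-0.101) + (-0.101)*(0.245) = -0.125745.
  denominator = (1)^2 + (-0.101)^2 + (0.245)^2 = 1.070226.
  rho(1) = -0.125745 / 1.070226 = -0.1175.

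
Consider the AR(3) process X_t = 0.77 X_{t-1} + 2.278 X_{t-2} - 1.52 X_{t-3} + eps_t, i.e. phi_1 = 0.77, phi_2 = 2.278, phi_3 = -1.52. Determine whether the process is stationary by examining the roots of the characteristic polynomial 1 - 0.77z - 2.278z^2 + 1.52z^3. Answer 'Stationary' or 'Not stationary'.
\text{Not stationary}

The AR(p) characteristic polynomial is P(z) = 1 - 0.77z - 2.278z^2 + 1.52z^3.
Stationarity requires all roots to lie outside the unit circle, i.e. |z| > 1 for every root.
Degree 3: look for a simple real root z0 first, then factor out (1 - z/z0) and solve the remaining quadratic.
Testing z0 = 0.625: P(0.625) = 1 + (-0.77)(0.625) + (-2.278)(0.625)^2 + (1.52)(0.625)^3
  = 1 + (-0.48125) + (-0.889844) + (0.371094) = 0.  So z_0 = 0.625 is a root, |z_0| = 0.625.
Divide out the factor (1 - 1.6 z) = (1 - z/z0) (since 1/z0 = 1.6):
  P(z) = (1 - 1.6 z)(1 + (0.83) z + (-0.95) z^2)
  [check: z-coef 0.83 - (1.6) = -0.77; z^2-coef -0.95 - (1.6)(0.83) = -2.278; z^3-coef -(1.6)(-0.95) = 1.52.]
Remaining roots from the quadratic factor 1 + (0.83) z + (-0.95) z^2:
  Set 1 + (0.83) z + (-0.95) z^2 = 0, i.e. a z^2 + b z + c = 0 with a = -0.95, b = 0.83, c = 1.
  Discriminant D = b^2 - 4ac = (0.83)^2 - 4*(-0.95)*1 = 0.6889 - (-3.8) = 4.4889.
  D >= 0, so the roots are real: z = (-b +/- sqrt(D)) / (2a) = (-0.83 +/- 2.118702) / (-1.9).
    z_1 = (-0.83 + 2.118702) / (-1.9) = -0.6783,   |z_1| = 0.6783.
    z_2 = (-0.83 - 2.118702) / (-1.9) = 1.5519,   |z_2| = 1.5519.
Moduli of all roots: 0.6250, 0.6783, 1.5519.
All moduli strictly greater than 1? No.
Verdict: Not stationary.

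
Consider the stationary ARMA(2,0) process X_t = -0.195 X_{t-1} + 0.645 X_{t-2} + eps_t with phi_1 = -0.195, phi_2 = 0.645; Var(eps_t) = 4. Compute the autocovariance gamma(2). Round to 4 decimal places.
\gamma(2) = 7.3777

Multiply the model equation by X_{t-k} and take expectations. With theta_0 = psi_0 = 1 and psi_j the MA(infinity) weights, this gives
  gamma(k) - sum_i phi_i gamma(k-i) = c_k,
  c_k = sigma^2 * sum_{j=k..q} theta_j psi_{j-k}   (c_k = 0 for k > q),
using gamma(-m) = gamma(m).
Pure AR (q = 0): c_0 = sigma^2 = 4, c_k = 0 for k >= 1.
Equations for k = 0, 1, 2 (AR order 2, c_2 = 0):
  (E0) gamma(0) = phi_1 gamma(1) + phi_2 gamma(2) + c_0
  (E1) gamma(1) = phi_1 gamma(0) + phi_2 gamma(1) + c_1
  (E2) gamma(2) = phi_1 gamma(1) + phi_2 gamma(0)
From (E1): gamma(1) = A gamma(0) + B with
  A = phi_1 / (1 - phi_2) = -0.195 / 0.355 = -0.549296,   B = c_1 / (1 - phi_2) = 0 / 0.355 = 0.
Insert (E2) into (E0): gamma(0) (1 - phi_2^2) = phi_1 (1 + phi_2) gamma(1) + c_0.
  phi_1 (1 + phi_2) = (-0.195)(1.645) = -0.320775,   1 - phi_2^2 = 0.583975.
Replace gamma(1) by A gamma(0) + B and collect gamma(0):
  gamma(0) [0.583975 - (-0.320775)(-0.549296)] = c_0 = 4
  gamma(0) * 0.407775 = 4
  gamma(0) = 4 / 0.407775 = 9.80934.
  gamma(1) = A gamma(0) = (-0.549296)(9.80934) = -5.388229.
  gamma(2) = phi_1 gamma(1) + phi_2 gamma(0) = (-0.195)(-5.388229) + (0.645)(9.80934) = 7.377729.
Therefore gamma(2) = 7.3777 (to 4 decimal places).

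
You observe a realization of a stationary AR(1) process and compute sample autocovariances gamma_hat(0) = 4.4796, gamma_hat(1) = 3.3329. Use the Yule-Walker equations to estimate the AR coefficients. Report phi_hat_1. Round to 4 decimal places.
\hat\phi_{1} = 0.7440

The Yule-Walker equations for an AR(p) process read, in matrix form,
  Gamma_p phi = r_p,   with   (Gamma_p)_{ij} = gamma(|i - j|),
                       (r_p)_i = gamma(i),   i,j = 1..p.
Substitute the sample gammas (Toeplitz matrix and right-hand side of size 1):
  Gamma_p = [[4.4796]]
  r_p     = [3.3329]
With p = 1 this is the single equation gamma(0) phi_1 = gamma(1):
  phi_hat_1 = gamma(1) / gamma(0) = 3.3329 / 4.4796 = 0.7440.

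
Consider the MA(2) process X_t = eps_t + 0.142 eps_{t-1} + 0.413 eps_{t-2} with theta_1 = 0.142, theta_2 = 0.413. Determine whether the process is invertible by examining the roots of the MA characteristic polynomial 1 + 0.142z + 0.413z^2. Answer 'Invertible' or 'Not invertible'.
\text{Invertible}

The MA(q) characteristic polynomial is P(z) = 1 + 0.142z + 0.413z^2.
Invertibility requires all roots to lie outside the unit circle, i.e. |z| > 1 for every root.
Set 1 + (0.142) z + (0.413) z^2 = 0, i.e. a z^2 + b z + c = 0 with a = 0.413, b = 0.142, c = 1.
Discriminant D = b^2 - 4ac = (0.142)^2 - 4*(0.413)*1 = 0.020164 - (1.652) = -1.631836.
D < 0, so the roots are the complex-conjugate pair z = (-b +/- i sqrt(-D)) / (2a) = -0.1719 +/- 1.5465i.
For a conjugate pair |z|^2 = z * conj(z) = (product of roots) = c/a = 1/(0.413) = 2.421308, so |z| = sqrt(2.421308) = 1.5561 for both roots.
Moduli of all roots: 1.5561, 1.5561.
All moduli strictly greater than 1? Yes.
Verdict: Invertible.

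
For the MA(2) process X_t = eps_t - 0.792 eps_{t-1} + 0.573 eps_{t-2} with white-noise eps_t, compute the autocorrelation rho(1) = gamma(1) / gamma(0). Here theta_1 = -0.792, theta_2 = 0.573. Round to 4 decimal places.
\rho(1) = -0.6371

For an MA(q) process with theta_0 = 1, the autocovariance is
  gamma(k) = sigma^2 * sum_{i=0..q-k} theta_i * theta_{i+k},
and rho(k) = gamma(k) / gamma(0). Sigma^2 cancels.
  numerator   = (1)*(-0.792) + (-0.792)*(0.573) = -1.245816.
  denominator = (1)^2 + (-0.792)^2 + (0.573)^2 = 1.955593.
  rho(1) = -1.245816 / 1.955593 = -0.6371.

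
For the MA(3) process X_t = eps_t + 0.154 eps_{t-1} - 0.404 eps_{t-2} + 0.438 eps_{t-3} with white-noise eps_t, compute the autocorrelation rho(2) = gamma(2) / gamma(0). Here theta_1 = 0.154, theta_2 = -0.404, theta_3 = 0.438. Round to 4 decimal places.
\rho(2) = -0.2441

For an MA(q) process with theta_0 = 1, the autocovariance is
  gamma(k) = sigma^2 * sum_{i=0..q-k} theta_i * theta_{i+k},
and rho(k) = gamma(k) / gamma(0). Sigma^2 cancels.
  numerator   = (1)*(-0.404) + (0.154)*(0.438) = -0.336548.
  denominator = (1)^2 + (0.154)^2 + (-0.404)^2 + (0.438)^2 = 1.378776.
  rho(2) = -0.336548 / 1.378776 = -0.2441.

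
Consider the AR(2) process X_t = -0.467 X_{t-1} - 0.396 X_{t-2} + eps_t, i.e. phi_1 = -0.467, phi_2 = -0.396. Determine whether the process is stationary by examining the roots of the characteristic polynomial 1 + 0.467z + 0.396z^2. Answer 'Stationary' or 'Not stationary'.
\text{Stationary}

The AR(p) characteristic polynomial is P(z) = 1 + 0.467z + 0.396z^2.
Stationarity requires all roots to lie outside the unit circle, i.e. |z| > 1 for every root.
Set 1 + (0.467) z + (0.396) z^2 = 0, i.e. a z^2 + b z + c = 0 with a = 0.396, b = 0.467, c = 1.
Discriminant D = b^2 - 4ac = (0.467)^2 - 4*(0.396)*1 = 0.218089 - (1.584) = -1.365911.
D < 0, so the roots are the complex-conjugate pair z = (-b +/- i sqrt(-D)) / (2a) = -0.5896 +/- 1.4757i.
For a conjugate pair |z|^2 = z * conj(z) = (product of roots) = c/a = 1/(0.396) = 2.525253, so |z| = sqrt(2.525253) = 1.5891 for both roots.
Moduli of all roots: 1.5891, 1.5891.
All moduli strictly greater than 1? Yes.
Verdict: Stationary.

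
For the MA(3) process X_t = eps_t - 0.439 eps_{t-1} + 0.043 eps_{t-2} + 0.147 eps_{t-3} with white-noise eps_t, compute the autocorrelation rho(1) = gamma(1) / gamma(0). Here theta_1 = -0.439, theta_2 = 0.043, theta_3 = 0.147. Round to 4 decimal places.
\rho(1) = -0.3713

For an MA(q) process with theta_0 = 1, the autocovariance is
  gamma(k) = sigma^2 * sum_{i=0..q-k} theta_i * theta_{i+k},
and rho(k) = gamma(k) / gamma(0). Sigma^2 cancels.
  numerator   = (1)*(-0.439) + (-0.439)*(0.043) + (0.043)*(0.147) = -0.451556.
  denominator = (1)^2 + (-0.439)^2 + (0.043)^2 + (0.147)^2 = 1.216179.
  rho(1) = -0.451556 / 1.216179 = -0.3713.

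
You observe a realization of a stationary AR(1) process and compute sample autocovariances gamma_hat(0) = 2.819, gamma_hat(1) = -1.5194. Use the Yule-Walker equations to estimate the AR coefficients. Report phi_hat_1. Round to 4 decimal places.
\hat\phi_{1} = -0.5390

The Yule-Walker equations for an AR(p) process read, in matrix form,
  Gamma_p phi = r_p,   with   (Gamma_p)_{ij} = gamma(|i - j|),
                       (r_p)_i = gamma(i),   i,j = 1..p.
Substitute the sample gammas (Toeplitz matrix and right-hand side of size 1):
  Gamma_p = [[2.819]]
  r_p     = [-1.5194]
With p = 1 this is the single equation gamma(0) phi_1 = gamma(1):
  phi_hat_1 = gamma(1) / gamma(0) = -1.5194 / 2.819 = -0.5390.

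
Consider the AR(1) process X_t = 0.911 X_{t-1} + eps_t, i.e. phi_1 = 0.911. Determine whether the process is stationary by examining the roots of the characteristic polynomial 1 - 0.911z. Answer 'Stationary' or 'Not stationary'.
\text{Stationary}

The AR(p) characteristic polynomial is P(z) = 1 - 0.911z.
Stationarity requires all roots to lie outside the unit circle, i.e. |z| > 1 for every root.
This is linear in z: 1 + (-0.911) z = 0  =>  z = -1/(-0.911) = 1.097695,  |z| = 1.097695.
Moduli of all roots: 1.0977.
All moduli strictly greater than 1? Yes.
Verdict: Stationary.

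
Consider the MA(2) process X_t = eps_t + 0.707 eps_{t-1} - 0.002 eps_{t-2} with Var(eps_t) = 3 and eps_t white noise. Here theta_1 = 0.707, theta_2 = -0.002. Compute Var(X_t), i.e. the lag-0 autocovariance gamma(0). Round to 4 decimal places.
\gamma(0) = 4.4996

For an MA(q) process X_t = eps_t + sum_i theta_i eps_{t-i} with
Var(eps_t) = sigma^2, the variance is
  gamma(0) = sigma^2 * (1 + sum_i theta_i^2).
  sum_i theta_i^2 = (0.707)^2 + (-0.002)^2 = 0.499849 + 0.000004 = 0.499853.
  gamma(0) = 3 * (1 + 0.499853) = 3 * 1.499853 = 4.499559, which rounds to 4.4996.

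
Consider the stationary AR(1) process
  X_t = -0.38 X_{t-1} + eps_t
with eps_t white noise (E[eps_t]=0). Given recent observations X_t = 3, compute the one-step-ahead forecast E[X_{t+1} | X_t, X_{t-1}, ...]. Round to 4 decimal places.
E[X_{t+1} \mid \mathcal F_t] = -1.1400

For an AR(p) model X_t = c + sum_i phi_i X_{t-i} + eps_t, the
one-step-ahead conditional mean is
  E[X_{t+1} | X_t, ...] = c + sum_i phi_i X_{t+1-i}.
Substitute known values:
  E[X_{t+1} | ...] = (-0.38) * (3)
                   = -1.1400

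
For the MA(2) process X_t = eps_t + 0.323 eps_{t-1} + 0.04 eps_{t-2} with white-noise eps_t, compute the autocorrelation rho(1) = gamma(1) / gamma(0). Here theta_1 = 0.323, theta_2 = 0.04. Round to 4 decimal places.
\rho(1) = 0.3037

For an MA(q) process with theta_0 = 1, the autocovariance is
  gamma(k) = sigma^2 * sum_{i=0..q-k} theta_i * theta_{i+k},
and rho(k) = gamma(k) / gamma(0). Sigma^2 cancels.
  numerator   = (1)*(0.323) + (0.323)*(0.04) = 0.33592.
  denominator = (1)^2 + (0.323)^2 + (0.04)^2 = 1.105929.
  rho(1) = 0.33592 / 1.105929 = 0.3037.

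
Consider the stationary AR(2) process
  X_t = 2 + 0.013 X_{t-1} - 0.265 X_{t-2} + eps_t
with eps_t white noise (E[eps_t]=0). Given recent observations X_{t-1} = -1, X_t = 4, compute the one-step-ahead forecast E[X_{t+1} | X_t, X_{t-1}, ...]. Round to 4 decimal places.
E[X_{t+1} \mid \mathcal F_t] = 2.3170

For an AR(p) model X_t = c + sum_i phi_i X_{t-i} + eps_t, the
one-step-ahead conditional mean is
  E[X_{t+1} | X_t, ...] = c + sum_i phi_i X_{t+1-i}.
Substitute known values:
  E[X_{t+1} | ...] = 2 + (0.013) * (4) + (-0.265) * (-1)
                   = 2.3170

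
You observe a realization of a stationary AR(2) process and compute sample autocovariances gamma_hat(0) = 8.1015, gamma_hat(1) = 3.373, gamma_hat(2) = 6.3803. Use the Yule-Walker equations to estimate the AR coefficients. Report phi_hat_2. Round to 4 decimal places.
\hat\phi_{2} = 0.7430

The Yule-Walker equations for an AR(p) process read, in matrix form,
  Gamma_p phi = r_p,   with   (Gamma_p)_{ij} = gamma(|i - j|),
                       (r_p)_i = gamma(i),   i,j = 1..p.
Substitute the sample gammas (Toeplitz matrix and right-hand side of size 2):
  Gamma_p = [[8.1015, 3.373], [3.373, 8.1015]]
  r_p     = [3.373, 6.3803]
Written out:
  8.1015 phi_1 + 3.373 phi_2 = 3.373
  3.373 phi_1 + 8.1015 phi_2 = 6.3803
Solve by Cramer's rule:
  det = gamma(0)^2 - gamma(1)^2 = (8.1015)^2 - (3.373)^2 = 65.63430225 - 11.377129 = 54.25717325
  phi_hat_1 = [gamma(1) gamma(0) - gamma(1) gamma(2)] / det = [(3.373)(8.1015) - (3.373)(6.3803)] / 54.25717325 = 5.8056076 / 54.25717325 = 0.107
  phi_hat_2 = [gamma(0) gamma(2) - gamma(1)^2] / det = [(8.1015)(6.3803) - (3.373)^2] / 54.25717325 = 40.31287145 / 54.25717325 = 0.743
So phi_hat = [0.1070, 0.7430].
Therefore phi_hat_2 = 0.7430.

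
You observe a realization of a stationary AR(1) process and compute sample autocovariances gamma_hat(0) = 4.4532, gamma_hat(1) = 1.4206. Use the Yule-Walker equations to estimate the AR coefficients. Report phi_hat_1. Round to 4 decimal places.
\hat\phi_{1} = 0.3190

The Yule-Walker equations for an AR(p) process read, in matrix form,
  Gamma_p phi = r_p,   with   (Gamma_p)_{ij} = gamma(|i - j|),
                       (r_p)_i = gamma(i),   i,j = 1..p.
Substitute the sample gammas (Toeplitz matrix and right-hand side of size 1):
  Gamma_p = [[4.4532]]
  r_p     = [1.4206]
With p = 1 this is the single equation gamma(0) phi_1 = gamma(1):
  phi_hat_1 = gamma(1) / gamma(0) = 1.4206 / 4.4532 = 0.3190.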